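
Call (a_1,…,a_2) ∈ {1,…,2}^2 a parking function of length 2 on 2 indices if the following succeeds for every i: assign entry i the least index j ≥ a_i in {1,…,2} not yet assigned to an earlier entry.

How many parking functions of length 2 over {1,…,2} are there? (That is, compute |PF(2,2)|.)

#PF = (2−2+1)·(2+1)^(2−1) = 1 · 3 = 3 [KW]
Check (1,2) → sorted (1,2): b_i ≤ i ∀i, a PF.

3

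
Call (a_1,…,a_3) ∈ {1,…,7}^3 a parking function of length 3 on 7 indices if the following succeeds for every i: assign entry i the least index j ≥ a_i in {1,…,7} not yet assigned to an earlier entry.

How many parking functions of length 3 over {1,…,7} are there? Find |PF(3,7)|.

|PF| = 5·8^2 = 5·64 = 320
Example (6,4,2) → sorted (2,4,6): b_i ≤ 4+i ∀i, a PF.

320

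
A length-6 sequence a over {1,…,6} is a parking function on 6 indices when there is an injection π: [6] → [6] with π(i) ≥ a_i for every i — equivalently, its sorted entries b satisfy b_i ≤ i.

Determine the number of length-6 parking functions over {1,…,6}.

16807

#PF = (6−6+1)·(6+1)^(6−1) = 1×16807 = 16807 (Konheim–Weiss)
Example (3,5,1,4,1,5) → sorted (1,1,3,4,5,5): b_i ≤ i ∀i, a PF.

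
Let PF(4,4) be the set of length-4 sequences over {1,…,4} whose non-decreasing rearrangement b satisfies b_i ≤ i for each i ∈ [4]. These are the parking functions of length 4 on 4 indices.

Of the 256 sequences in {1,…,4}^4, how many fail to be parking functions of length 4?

|PF| = (4+1−4)·(4+1)^{4−1} = 1·125 = 125 (Konheim–Weiss)
Example (4,4,3,4) → sorted (3,4,4,4): b_1=3>1, not a PF.
4^4 − 125 = 256 − 125 = 131

131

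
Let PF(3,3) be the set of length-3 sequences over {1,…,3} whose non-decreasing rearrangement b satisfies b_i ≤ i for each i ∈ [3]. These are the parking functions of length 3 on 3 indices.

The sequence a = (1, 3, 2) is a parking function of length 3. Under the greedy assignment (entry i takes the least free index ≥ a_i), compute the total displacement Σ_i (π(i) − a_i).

0

Σπ = 3·4/2 = 6 (π permutes [3]); Σa = 1+3+2 = 6; disp = 6−6 = 0.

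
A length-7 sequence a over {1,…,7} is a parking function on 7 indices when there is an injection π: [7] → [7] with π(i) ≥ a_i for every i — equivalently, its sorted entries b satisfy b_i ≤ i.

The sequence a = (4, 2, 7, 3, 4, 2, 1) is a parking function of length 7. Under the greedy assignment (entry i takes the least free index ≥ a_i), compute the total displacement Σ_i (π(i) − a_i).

Σπ = 7·8/2 = 28 (π permutes [7]); Σa = 4+2+7+3+4+2+1 = 23; disp = 28−23 = 5.

5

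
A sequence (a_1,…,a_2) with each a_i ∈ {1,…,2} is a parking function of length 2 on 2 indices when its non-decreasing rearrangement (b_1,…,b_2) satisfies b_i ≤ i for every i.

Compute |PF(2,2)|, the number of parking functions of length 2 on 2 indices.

3

|PF| = 1·3^1 = 1·3 = 3
One tuple (1,1) → sorted (1,1): b_i ≤ i ∀i, a PF.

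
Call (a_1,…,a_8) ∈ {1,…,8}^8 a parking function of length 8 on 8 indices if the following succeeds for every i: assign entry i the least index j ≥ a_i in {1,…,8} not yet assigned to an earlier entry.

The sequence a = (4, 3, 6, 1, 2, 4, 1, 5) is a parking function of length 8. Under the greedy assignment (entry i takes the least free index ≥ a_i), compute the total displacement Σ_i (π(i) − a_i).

Σπ = 36 ({1..8} each once); Σa = 4+3+6+1+2+4+1+5 = 26; disp = 36−26 = 10.

10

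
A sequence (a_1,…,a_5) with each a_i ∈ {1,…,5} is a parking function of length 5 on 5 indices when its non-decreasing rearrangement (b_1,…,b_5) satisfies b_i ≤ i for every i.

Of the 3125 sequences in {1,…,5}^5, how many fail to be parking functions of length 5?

#PF = (5−5+1)·(5+1)^(5−1) = 1·1296 = 1296 (Konheim–Weiss)
One tuple (4,3,4,2,2) → sorted (2,2,3,4,4): b_1=2>1, not a PF.
Total 3125; non-PF = 3125−1296 = 1829

1829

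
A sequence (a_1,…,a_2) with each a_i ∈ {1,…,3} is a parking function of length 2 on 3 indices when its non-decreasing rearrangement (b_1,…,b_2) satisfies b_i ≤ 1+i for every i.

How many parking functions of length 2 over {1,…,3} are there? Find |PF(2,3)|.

8

|PF(2,3)| = (3−2+1)·(3+1)^(2−1) = 2×4 = 8 (Pollak)
Check (3,1) → sorted (1,3): b_i ≤ 1+i ∀i, a PF.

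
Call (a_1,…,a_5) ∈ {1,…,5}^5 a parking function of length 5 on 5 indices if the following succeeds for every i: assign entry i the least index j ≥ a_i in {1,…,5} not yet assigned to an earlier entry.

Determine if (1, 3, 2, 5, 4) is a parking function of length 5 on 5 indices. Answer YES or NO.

YES

Rearranged: b = (1, 2, 3, 4, 5).
  b_1=1 ≤ 1
  b_2=2 ≤ 2
  b_3=3 ≤ 3
  b_4=4 ≤ 4
  b_5=5 ≤ 5
All bounds hold ⇒ YES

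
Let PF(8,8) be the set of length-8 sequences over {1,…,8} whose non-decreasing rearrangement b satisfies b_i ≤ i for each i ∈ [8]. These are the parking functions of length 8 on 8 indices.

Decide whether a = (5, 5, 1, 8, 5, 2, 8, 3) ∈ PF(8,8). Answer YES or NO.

NO

Sorted: b = (1, 2, 3, 5, 5, 5, 8, 8).
  b_1=1 ≤ 1
  b_2=2 ≤ 2
  b_3=3 ≤ 3
  b_4=5 > 4
  fails at i=4 ⇒ NO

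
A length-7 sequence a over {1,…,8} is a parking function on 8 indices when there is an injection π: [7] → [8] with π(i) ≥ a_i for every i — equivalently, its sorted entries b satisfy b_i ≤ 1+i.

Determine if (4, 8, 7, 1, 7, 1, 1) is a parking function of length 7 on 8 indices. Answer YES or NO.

NO

Rearranged: b = (1, 1, 1, 4, 7, 7, 8).
  b_1=1 ≤ 2
  b_2=1 ≤ 3
  b_3=1 ≤ 4
  b_4=4 ≤ 5
  b_5=7 > 6
  fails at i=5 ⇒ NO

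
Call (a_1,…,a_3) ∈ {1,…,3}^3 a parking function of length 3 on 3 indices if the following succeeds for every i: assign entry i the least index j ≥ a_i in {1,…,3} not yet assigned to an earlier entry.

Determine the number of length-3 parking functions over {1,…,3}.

|PF| = (3+1−3)·(3+1)^{3−1} = 1 · 16 = 16 (Konheim–Weiss)
Check (1,3,1) → sorted (1,1,3): b_i ≤ i ∀i, a PF.

16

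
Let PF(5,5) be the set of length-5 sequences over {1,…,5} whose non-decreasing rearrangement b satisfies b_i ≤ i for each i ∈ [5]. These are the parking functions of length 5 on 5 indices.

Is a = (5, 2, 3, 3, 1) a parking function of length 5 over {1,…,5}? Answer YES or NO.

YES

Sorted: b = (1, 2, 3, 3, 5).
  b_1=1 ≤ 1
  b_2=2 ≤ 2
  b_3=3 ≤ 3
  b_4=3 ≤ 4
  b_5=5 ≤ 5
All bounds hold ⇒ YES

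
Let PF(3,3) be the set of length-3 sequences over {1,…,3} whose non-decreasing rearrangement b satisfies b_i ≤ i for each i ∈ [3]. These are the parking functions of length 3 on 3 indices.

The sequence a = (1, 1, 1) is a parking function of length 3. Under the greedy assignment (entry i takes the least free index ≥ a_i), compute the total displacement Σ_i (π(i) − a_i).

3

Σπ = 3·4/2 = 6 (π permutes [3]); Σa = 1+1+1 = 3; disp = 6−3 = 3.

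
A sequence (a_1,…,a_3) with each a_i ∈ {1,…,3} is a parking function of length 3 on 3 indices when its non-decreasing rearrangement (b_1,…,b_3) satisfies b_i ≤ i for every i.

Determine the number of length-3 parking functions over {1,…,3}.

16

|PF(3,3)| = (4−3)·4^(3−1) = 1 · 16 = 16
E.g. (3,1,2) → sorted (1,2,3): b_i ≤ i ∀i, a PF.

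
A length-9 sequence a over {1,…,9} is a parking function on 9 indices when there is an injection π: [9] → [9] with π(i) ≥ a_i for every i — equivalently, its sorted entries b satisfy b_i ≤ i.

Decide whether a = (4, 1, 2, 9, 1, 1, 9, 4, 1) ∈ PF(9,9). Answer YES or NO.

Order a: b = (1, 1, 1, 1, 2, 4, 4, 9, 9).
  b_1=1 ≤ 1
  b_2=1 ≤ 2
  b_3=1 ≤ 3
  b_4=1 ≤ 4
  b_5=2 ≤ 5
  b_6=4 ≤ 6
  b_7=4 ≤ 7
  b_8=9 > 8
  fails at i=8 ⇒ NO

NO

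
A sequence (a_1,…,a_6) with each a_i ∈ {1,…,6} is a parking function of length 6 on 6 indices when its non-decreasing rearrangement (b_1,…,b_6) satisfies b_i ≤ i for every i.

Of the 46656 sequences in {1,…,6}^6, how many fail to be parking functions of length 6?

29849

|PF(6,6)| = (6−6+1)·(6+1)^(6−1) = 1 · 16807 = 16807 (Konheim–Weiss)
E.g. (5,6,5,5,6,5) → sorted (5,5,5,5,6,6): b_1=5>1, not a PF.
Total 46656; non-PF = 46656−16807 = 29849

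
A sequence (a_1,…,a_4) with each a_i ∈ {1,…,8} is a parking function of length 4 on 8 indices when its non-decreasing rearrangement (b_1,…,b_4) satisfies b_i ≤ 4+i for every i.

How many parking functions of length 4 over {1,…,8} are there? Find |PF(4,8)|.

3645

#PF = (8+1−4)·(8+1)^{4−1} = 5×729 = 3645 (Konheim–Weiss)
E.g. (4,8,7,6) → sorted (4,6,7,8): b_i ≤ 4+i ∀i, a PF.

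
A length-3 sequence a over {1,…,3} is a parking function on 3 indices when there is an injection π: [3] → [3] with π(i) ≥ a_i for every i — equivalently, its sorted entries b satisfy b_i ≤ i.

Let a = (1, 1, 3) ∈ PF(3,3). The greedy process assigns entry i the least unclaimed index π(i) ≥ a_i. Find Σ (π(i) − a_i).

1

Σπ(i) = 1+…+3 = 6; Σa = 1+1+3 = 5; disp = 6−5 = 1.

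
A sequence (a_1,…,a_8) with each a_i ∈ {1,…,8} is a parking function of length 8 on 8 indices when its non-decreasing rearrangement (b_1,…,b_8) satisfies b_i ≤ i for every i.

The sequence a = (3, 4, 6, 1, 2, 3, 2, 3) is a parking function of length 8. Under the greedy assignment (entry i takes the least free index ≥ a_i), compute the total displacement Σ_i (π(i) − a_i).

Σπ(i) = 1+…+8 = 36; Σa = 3+4+6+1+2+3+2+3 = 24; disp = 36−24 = 12.

12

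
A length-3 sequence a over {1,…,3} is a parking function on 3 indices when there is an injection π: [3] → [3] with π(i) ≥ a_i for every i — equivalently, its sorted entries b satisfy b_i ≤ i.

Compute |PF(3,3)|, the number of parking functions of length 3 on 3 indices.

16

Count = (3+1−3)·(3+1)^{3−1} = 1 · 16 = 16 [KW]
Check (2,2,1) → sorted (1,2,2): b_i ≤ i ∀i, a PF.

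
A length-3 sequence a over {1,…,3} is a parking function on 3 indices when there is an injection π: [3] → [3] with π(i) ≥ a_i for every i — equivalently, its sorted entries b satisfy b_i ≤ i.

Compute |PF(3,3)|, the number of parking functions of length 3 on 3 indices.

16

|PF| = (4−3)·4^(3−1) = 1×16 = 16 (Pollak)
Example (2,1,3) → sorted (1,2,3): b_i ≤ i ∀i, a PF.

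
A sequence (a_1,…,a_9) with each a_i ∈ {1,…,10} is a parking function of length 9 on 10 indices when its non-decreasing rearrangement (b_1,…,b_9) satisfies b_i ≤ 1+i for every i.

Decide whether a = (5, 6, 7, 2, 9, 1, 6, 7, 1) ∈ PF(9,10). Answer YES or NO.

Rearranged: b = (1, 1, 2, 5, 6, 6, 7, 7, 9).
  b_1=1 ≤ 2
  b_2=1 ≤ 3
  b_3=2 ≤ 4
  b_4=5 ≤ 5
  b_5=6 ≤ 6
  b_6=6 ≤ 7
  b_7=7 ≤ 8
  b_8=7 ≤ 9
  b_9=9 ≤ 10
All bounds hold ⇒ YES

YES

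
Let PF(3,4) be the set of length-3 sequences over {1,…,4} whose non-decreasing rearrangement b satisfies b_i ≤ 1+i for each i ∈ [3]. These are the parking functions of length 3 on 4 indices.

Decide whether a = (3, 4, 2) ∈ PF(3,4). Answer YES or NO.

YES

Order a: b = (2, 3, 4).
  b_1=2 ≤ 2
  b_2=3 ≤ 3
  b_3=4 ≤ 4
All bounds hold ⇒ YES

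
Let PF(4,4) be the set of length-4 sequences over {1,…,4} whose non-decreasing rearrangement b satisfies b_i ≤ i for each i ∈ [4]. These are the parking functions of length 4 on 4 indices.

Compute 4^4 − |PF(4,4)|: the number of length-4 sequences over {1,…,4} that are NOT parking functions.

|PF| = (4+1−4)·(4+1)^{4−1} = 1×125 = 125 [KW]
One tuple (4,2,4,4) → sorted (2,4,4,4): b_1=2>1, not a PF.
Total 256; non-PF = 256−125 = 131

131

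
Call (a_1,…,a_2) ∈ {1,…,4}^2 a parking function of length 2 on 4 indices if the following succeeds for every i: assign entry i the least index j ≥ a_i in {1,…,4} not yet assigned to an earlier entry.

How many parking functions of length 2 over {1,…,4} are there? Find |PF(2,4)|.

15

Count = (4+1−2)·(4+1)^{2−1} = 3 · 5 = 15
Example (3,4) → sorted (3,4): b_i ≤ 2+i ∀i, a PF.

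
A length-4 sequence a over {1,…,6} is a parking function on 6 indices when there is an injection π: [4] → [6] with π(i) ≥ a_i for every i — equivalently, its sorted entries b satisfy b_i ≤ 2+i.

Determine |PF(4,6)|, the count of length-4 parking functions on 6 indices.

1029

Count = (6+1−4)·(6+1)^{4−1} = 3·343 = 1029 (Pollak)
Check (6,4,3,2) → sorted (2,3,4,6): b_i ≤ 2+i ∀i, a PF.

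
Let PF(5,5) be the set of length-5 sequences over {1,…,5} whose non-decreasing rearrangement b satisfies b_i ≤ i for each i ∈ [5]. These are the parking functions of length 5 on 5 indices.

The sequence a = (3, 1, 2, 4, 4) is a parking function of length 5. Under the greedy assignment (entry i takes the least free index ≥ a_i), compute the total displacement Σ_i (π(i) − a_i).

1

Σπ = 5·6/2 = 15 (π permutes [5]); Σa = 3+1+2+4+4 = 14; disp = 15−14 = 1.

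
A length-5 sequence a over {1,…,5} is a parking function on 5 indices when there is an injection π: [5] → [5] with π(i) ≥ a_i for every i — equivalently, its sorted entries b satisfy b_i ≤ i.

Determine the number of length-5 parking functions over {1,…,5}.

#PF = 1·6^4 = 1·1296 = 1296 [KW]
Check (1,1,4,3,3) → sorted (1,1,3,3,4): b_i ≤ i ∀i, a PF.

1296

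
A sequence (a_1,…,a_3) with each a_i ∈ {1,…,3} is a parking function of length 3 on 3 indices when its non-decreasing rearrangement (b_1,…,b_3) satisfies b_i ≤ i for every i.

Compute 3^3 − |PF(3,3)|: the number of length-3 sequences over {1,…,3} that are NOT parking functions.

11

#PF = (3−3+1)·(3+1)^(3−1) = 1×16 = 16 (Pollak)
One tuple (2,3,3) → sorted (2,3,3): b_1=2>1, not a PF.
So 27 − 16 = 11 fail.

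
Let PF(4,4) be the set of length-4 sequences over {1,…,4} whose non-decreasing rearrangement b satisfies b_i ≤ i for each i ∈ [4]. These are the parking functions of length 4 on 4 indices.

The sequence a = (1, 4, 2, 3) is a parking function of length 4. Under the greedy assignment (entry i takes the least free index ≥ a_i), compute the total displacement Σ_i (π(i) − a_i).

0

Σπ(i) = 1+…+4 = 10; Σa = 1+4+2+3 = 10; disp = 10−10 = 0.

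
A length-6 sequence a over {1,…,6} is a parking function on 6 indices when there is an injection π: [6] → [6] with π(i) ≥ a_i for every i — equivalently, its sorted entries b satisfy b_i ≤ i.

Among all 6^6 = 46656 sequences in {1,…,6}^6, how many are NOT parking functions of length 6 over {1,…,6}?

29849

|PF| = (6−6+1)·(6+1)^(6−1) = 1 · 16807 = 16807 (Konheim–Weiss)
E.g. (6,6,6,6,1,4) → sorted (1,4,6,6,6,6): b_2=4>2, not a PF.
6^6 − 16807 = 46656 − 16807 = 29849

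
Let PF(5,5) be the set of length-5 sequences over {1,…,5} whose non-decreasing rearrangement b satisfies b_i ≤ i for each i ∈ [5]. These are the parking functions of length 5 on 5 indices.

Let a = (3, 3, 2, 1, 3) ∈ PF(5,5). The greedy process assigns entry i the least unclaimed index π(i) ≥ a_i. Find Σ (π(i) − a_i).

3

Σπ = 15 ({1..5} each once); Σa = 3+3+2+1+3 = 12; disp = 15−12 = 3.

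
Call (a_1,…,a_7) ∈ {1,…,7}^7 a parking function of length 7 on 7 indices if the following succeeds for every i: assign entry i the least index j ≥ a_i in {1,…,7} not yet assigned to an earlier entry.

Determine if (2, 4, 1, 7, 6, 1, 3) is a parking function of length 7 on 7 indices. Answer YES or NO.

YES

Order a: b = (1, 1, 2, 3, 4, 6, 7).
  b_1=1 ≤ 1
  b_2=1 ≤ 2
  b_3=2 ≤ 3
  b_4=3 ≤ 4
  b_5=4 ≤ 5
  b_6=6 ≤ 6
  b_7=7 ≤ 7
All bounds hold ⇒ YES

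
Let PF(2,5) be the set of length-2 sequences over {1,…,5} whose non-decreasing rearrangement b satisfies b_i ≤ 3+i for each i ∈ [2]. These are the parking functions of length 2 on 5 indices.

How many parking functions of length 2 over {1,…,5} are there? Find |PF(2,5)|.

24

|PF| = (5+1−2)·(5+1)^{2−1} = 4×6 = 24 [KW]
One tuple (4,4) → sorted (4,4): b_i ≤ 3+i ∀i, a PF.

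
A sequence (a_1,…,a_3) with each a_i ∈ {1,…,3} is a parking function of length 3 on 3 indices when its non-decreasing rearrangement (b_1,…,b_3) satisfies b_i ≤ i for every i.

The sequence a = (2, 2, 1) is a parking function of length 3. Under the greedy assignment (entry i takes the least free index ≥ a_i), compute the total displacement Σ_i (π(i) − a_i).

Σπ(i) = 1+…+3 = 6; Σa = 2+2+1 = 5; disp = 6−5 = 1.

1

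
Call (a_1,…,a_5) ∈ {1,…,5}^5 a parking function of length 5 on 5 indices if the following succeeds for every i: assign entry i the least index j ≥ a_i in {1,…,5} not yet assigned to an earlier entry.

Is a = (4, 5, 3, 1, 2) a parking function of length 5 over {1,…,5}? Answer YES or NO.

YES

Order a: b = (1, 2, 3, 4, 5).
  b_1=1 ≤ 1
  b_2=2 ≤ 2
  b_3=3 ≤ 3
  b_4=4 ≤ 4
  b_5=5 ≤ 5
All bounds hold ⇒ YES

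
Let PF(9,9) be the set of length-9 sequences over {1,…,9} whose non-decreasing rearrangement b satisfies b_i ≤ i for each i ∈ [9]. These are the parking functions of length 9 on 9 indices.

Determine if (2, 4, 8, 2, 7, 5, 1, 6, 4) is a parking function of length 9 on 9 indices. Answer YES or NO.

Rearranged: b = (1, 2, 2, 4, 4, 5, 6, 7, 8).
  b_1=1 ≤ 1
  b_2=2 ≤ 2
  b_3=2 ≤ 3
  b_4=4 ≤ 4
  b_5=4 ≤ 5
  b_6=5 ≤ 6
  b_7=6 ≤ 7
  b_8=7 ≤ 8
  b_9=8 ≤ 9
All bounds hold ⇒ YES

YES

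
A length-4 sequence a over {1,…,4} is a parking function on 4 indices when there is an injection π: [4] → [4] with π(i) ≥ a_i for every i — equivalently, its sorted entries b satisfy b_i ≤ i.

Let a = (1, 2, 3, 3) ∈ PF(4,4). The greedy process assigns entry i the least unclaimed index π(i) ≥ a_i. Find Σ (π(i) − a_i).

Σπ = 4·5/2 = 10 (π permutes [4]); Σa = 1+2+3+3 = 9; disp = 10−9 = 1.

1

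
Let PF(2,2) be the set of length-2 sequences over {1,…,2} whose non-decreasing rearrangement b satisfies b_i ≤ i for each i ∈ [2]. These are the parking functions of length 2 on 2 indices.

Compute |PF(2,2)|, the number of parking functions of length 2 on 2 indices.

|PF| = (3−2)·3^(2−1) = 1·3 = 3
One tuple (1,1) → sorted (1,1): b_i ≤ i ∀i, a PF.

3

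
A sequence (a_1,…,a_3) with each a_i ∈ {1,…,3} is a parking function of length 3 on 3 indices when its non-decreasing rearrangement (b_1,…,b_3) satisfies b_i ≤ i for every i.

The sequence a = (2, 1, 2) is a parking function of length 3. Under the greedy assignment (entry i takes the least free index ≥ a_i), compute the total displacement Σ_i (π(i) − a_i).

1

Σπ = 6 ({1..3} each once); Σa = 2+1+2 = 5; disp = 6−5 = 1.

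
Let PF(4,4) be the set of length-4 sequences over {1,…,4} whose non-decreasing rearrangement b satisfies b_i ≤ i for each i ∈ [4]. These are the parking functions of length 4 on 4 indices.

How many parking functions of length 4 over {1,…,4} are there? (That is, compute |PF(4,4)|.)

125

|PF| = (5−4)·5^(4−1) = 1×125 = 125 (Pollak)
One tuple (3,1,1,4) → sorted (1,1,3,4): b_i ≤ i ∀i, a PF.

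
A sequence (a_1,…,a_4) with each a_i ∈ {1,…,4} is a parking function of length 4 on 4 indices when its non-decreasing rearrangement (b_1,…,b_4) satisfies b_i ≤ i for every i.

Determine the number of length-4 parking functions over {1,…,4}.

125

#PF = (4+1−4)·(4+1)^{4−1} = 1 · 125 = 125 (Pollak)
Example (1,3,2,1) → sorted (1,1,2,3): b_i ≤ i ∀i, a PF.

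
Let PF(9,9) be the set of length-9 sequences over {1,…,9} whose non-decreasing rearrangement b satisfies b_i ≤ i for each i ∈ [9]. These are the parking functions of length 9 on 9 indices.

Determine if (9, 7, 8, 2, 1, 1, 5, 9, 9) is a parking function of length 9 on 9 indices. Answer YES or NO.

Sorted: b = (1, 1, 2, 5, 7, 8, 9, 9, 9).
  b_1=1 ≤ 1
  b_2=1 ≤ 2
  b_3=2 ≤ 3
  b_4=5 > 4
  fails at i=4 ⇒ NO

NO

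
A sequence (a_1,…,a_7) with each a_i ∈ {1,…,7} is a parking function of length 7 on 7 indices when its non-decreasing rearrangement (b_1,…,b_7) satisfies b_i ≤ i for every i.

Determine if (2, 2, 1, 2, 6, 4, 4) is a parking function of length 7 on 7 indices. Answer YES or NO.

YES

Sorted: b = (1, 2, 2, 2, 4, 4, 6).
  b_1=1 ≤ 1
  b_2=2 ≤ 2
  b_3=2 ≤ 3
  b_4=2 ≤ 4
  b_5=4 ≤ 5
  b_6=4 ≤ 6
  b_7=6 ≤ 7
All bounds hold ⇒ YES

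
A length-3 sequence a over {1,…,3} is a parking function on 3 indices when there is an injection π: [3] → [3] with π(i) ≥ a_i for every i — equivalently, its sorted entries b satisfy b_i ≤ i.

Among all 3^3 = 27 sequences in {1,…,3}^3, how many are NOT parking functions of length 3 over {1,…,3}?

#PF = (3−3+1)·(3+1)^(3−1) = 1·16 = 16
Check (3,3,3) → sorted (3,3,3): b_1=3>1, not a PF.
3^3 − 16 = 27 − 16 = 11

11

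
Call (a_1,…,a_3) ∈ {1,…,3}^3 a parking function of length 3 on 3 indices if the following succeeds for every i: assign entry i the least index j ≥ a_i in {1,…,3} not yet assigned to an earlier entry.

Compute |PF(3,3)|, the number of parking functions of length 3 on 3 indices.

16

#PF = (4−3)·4^(3−1) = 1 · 16 = 16 (Pollak)
One tuple (1,1,2) → sorted (1,1,2): b_i ≤ i ∀i, a PF.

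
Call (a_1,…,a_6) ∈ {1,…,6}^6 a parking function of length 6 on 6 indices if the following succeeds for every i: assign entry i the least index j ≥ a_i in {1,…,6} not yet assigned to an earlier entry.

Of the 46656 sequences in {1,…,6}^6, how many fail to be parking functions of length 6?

29849

|PF(6,6)| = 1·7^5 = 1·16807 = 16807 (Konheim–Weiss)
E.g. (2,2,6,4,6,5) → sorted (2,2,4,5,6,6): b_1=2>1, not a PF.
So 46656 − 16807 = 29849 fail.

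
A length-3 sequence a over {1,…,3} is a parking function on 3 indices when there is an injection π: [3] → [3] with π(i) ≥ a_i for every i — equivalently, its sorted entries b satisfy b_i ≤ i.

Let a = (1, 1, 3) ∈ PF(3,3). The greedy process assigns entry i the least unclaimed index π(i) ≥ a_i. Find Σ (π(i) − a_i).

Σπ = 3·4/2 = 6 (π permutes [3]); Σa = 1+1+3 = 5; disp = 6−5 = 1.

1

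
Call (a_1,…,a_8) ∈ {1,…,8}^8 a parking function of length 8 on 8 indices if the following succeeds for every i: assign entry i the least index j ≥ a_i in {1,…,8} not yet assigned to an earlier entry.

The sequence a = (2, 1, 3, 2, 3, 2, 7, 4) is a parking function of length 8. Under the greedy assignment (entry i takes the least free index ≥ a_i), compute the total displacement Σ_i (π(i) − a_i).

12

Σπ = 8·9/2 = 36 (π permutes [8]); Σa = 2+1+3+2+3+2+7+4 = 24; disp = 36−24 = 12.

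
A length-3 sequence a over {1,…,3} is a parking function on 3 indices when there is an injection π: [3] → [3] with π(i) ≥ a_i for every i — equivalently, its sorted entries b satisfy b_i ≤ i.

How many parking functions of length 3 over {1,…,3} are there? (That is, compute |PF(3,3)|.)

16

#PF = (4−3)·4^(3−1) = 1 · 16 = 16 (Pollak)
E.g. (2,1,3) → sorted (1,2,3): b_i ≤ i ∀i, a PF.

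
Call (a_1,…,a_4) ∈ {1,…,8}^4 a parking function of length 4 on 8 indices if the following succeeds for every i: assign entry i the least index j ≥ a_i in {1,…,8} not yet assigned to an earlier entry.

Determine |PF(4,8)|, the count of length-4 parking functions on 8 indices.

Count = (8−4+1)·(8+1)^(4−1) = 5 · 729 = 3645 [KW]
Example (3,5,8,6) → sorted (3,5,6,8): b_i ≤ 4+i ∀i, a PF.

3645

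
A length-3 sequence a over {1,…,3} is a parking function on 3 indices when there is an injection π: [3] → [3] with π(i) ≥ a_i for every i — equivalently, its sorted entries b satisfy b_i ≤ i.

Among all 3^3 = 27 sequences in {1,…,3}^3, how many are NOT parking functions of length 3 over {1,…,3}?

Count = (3+1−3)·(3+1)^{3−1} = 1 · 16 = 16
E.g. (3,3,3) → sorted (3,3,3): b_1=3>1, not a PF.
Total 27; non-PF = 27−16 = 11

11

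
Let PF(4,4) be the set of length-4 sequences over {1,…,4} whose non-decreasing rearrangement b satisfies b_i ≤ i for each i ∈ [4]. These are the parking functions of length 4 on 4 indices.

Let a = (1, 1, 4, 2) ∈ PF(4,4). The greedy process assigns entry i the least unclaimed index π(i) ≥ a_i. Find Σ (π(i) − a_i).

Σπ = 10 ({1..4} each once); Σa = 1+1+4+2 = 8; disp = 10−8 = 2.

2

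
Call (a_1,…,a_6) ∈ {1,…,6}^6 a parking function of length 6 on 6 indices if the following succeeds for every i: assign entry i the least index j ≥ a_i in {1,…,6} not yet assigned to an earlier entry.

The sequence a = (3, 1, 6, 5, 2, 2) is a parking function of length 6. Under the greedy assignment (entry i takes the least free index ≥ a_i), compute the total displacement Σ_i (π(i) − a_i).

2

Σπ = 21 ({1..6} each once); Σa = 3+1+6+5+2+2 = 19; disp = 21−19 = 2.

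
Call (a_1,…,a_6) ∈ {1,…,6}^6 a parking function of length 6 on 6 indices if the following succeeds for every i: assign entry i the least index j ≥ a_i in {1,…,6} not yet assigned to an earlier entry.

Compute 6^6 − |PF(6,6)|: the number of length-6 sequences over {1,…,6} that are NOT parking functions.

#PF = (6−6+1)·(6+1)^(6−1) = 1 · 16807 = 16807 (Konheim–Weiss)
E.g. (4,6,4,5,4,6) → sorted (4,4,4,5,6,6): b_1=4>1, not a PF.
So 46656 − 16807 = 29849 fail.

29849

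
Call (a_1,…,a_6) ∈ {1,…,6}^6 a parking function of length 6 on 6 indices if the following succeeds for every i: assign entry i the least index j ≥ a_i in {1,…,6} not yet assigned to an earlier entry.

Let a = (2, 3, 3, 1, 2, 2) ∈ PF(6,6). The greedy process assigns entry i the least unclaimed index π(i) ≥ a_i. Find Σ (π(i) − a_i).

Σπ(i) = 1+…+6 = 21; Σa = 2+3+3+1+2+2 = 13; disp = 21−13 = 8.

8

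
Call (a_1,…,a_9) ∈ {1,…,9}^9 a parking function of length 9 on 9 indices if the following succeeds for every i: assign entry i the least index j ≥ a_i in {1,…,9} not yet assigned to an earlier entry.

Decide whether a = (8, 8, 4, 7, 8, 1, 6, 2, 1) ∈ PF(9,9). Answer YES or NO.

NO

Rearranged: b = (1, 1, 2, 4, 6, 7, 8, 8, 8).
  b_1=1 ≤ 1
  b_2=1 ≤ 2
  b_3=2 ≤ 3
  b_4=4 ≤ 4
  b_5=6 > 5
  fails at i=5 ⇒ NO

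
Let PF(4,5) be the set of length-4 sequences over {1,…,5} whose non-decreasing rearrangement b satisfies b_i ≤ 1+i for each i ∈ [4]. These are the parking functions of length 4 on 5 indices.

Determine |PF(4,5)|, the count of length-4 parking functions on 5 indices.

#PF = (5−4+1)·(5+1)^(4−1) = 2·216 = 432 (Pollak)
Example (2,4,1,2) → sorted (1,2,2,4): b_i ≤ 1+i ∀i, a PF.

432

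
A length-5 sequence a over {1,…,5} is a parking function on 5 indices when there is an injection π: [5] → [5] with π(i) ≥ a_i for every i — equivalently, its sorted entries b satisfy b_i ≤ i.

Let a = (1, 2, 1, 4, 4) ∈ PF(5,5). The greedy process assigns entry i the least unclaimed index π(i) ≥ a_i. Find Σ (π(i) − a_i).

3

Σπ(i) = 1+…+5 = 15; Σa = 1+2+1+4+4 = 12; disp = 15−12 = 3.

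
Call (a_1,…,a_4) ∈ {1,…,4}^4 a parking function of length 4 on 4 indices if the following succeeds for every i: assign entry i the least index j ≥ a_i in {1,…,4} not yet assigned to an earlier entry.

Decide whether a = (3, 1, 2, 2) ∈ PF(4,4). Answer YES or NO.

YES

Sorted: b = (1, 2, 2, 3).
  b_1=1 ≤ 1
  b_2=2 ≤ 2
  b_3=2 ≤ 3
  b_4=3 ≤ 4
All bounds hold ⇒ YES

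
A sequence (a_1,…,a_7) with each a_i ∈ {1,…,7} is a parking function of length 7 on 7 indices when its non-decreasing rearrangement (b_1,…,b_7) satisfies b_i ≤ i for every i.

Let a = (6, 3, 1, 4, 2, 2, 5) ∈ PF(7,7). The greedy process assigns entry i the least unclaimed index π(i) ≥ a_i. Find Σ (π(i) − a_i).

Σπ = 28 ({1..7} each once); Σa = 6+3+1+4+2+2+5 = 23; disp = 28−23 = 5.

5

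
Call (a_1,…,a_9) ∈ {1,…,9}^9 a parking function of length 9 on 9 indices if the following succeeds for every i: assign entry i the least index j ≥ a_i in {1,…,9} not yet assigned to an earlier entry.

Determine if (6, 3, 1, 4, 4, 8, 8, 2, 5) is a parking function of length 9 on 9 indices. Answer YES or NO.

YES

Sorted: b = (1, 2, 3, 4, 4, 5, 6, 8, 8).
  b_1=1 ≤ 1
  b_2=2 ≤ 2
  b_3=3 ≤ 3
  b_4=4 ≤ 4
  b_5=4 ≤ 5
  b_6=5 ≤ 6
  b_7=6 ≤ 7
  b_8=8 ≤ 8
  b_9=8 ≤ 9
All bounds hold ⇒ YES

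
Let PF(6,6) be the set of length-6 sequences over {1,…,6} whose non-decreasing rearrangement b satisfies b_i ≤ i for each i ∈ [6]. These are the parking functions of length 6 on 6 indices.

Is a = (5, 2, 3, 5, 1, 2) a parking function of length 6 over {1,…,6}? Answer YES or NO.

YES

Rearranged: b = (1, 2, 2, 3, 5, 5).
  b_1=1 ≤ 1
  b_2=2 ≤ 2
  b_3=2 ≤ 3
  b_4=3 ≤ 4
  b_5=5 ≤ 5
  b_6=5 ≤ 6
All bounds hold ⇒ YES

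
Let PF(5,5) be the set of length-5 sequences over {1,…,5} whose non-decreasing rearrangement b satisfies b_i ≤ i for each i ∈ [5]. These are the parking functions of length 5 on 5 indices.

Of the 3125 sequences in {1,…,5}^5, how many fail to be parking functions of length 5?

|PF(5,5)| = (5+1−5)·(5+1)^{5−1} = 1×1296 = 1296 (Pollak)
Example (4,5,5,2,5) → sorted (2,4,5,5,5): b_1=2>1, not a PF.
5^5 − 1296 = 3125 − 1296 = 1829

1829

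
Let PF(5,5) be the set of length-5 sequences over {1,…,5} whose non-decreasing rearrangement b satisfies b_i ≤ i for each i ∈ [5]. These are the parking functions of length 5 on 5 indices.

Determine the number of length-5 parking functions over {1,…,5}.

|PF| = (6−5)·6^(5−1) = 1 · 1296 = 1296 (Konheim–Weiss)
Example (3,3,2,1,1) → sorted (1,1,2,3,3): b_i ≤ i ∀i, a PF.

1296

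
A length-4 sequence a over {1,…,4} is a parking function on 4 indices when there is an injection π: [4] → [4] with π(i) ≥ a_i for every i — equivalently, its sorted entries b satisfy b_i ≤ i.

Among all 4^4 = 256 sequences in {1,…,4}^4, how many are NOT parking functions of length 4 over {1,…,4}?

131

|PF| = (4+1−4)·(4+1)^{4−1} = 1 · 125 = 125 (Konheim–Weiss)
Example (3,3,4,4) → sorted (3,3,4,4): b_1=3>1, not a PF.
Total 256; non-PF = 256−125 = 131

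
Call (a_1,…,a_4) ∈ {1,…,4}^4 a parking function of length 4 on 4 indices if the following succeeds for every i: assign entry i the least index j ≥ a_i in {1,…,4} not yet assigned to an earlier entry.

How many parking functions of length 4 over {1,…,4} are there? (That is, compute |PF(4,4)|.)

|PF(4,4)| = (5−4)·5^(4−1) = 1·125 = 125 (Konheim–Weiss)
One tuple (4,1,1,1) → sorted (1,1,1,4): b_i ≤ i ∀i, a PF.

125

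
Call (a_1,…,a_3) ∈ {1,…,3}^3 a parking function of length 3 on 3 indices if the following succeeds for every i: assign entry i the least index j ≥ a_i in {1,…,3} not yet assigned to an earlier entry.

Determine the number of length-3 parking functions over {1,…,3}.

16

|PF| = (4−3)·4^(3−1) = 1·16 = 16 (Konheim–Weiss)
E.g. (1,2,3) → sorted (1,2,3): b_i ≤ i ∀i, a PF.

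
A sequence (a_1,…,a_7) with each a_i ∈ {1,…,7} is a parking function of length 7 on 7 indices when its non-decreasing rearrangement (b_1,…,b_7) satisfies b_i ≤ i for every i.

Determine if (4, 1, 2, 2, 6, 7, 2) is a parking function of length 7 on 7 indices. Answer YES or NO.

Order a: b = (1, 2, 2, 2, 4, 6, 7).
  b_1=1 ≤ 1
  b_2=2 ≤ 2
  b_3=2 ≤ 3
  b_4=2 ≤ 4
  b_5=4 ≤ 5
  b_6=6 ≤ 6
  b_7=7 ≤ 7
All bounds hold ⇒ YES

YES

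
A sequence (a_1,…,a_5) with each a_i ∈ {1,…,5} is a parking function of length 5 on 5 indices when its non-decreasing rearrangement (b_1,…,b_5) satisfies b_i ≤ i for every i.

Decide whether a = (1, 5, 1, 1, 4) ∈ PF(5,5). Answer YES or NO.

YES

Sorted: b = (1, 1, 1, 4, 5).
  b_1=1 ≤ 1
  b_2=1 ≤ 2
  b_3=1 ≤ 3
  b_4=4 ≤ 4
  b_5=5 ≤ 5
All bounds hold ⇒ YES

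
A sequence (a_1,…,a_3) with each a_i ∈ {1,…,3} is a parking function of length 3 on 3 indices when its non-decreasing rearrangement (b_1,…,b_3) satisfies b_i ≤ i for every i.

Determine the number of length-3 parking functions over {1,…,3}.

16

#PF = (3−3+1)·(3+1)^(3−1) = 1×16 = 16
E.g. (2,3,1) → sorted (1,2,3): b_i ≤ i ∀i, a PF.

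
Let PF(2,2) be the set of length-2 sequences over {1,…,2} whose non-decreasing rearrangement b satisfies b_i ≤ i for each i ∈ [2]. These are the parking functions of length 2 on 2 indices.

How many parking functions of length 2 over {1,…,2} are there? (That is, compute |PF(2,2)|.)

Count = (2+1−2)·(2+1)^{2−1} = 1×3 = 3 [KW]
E.g. (1,2) → sorted (1,2): b_i ≤ i ∀i, a PF.

3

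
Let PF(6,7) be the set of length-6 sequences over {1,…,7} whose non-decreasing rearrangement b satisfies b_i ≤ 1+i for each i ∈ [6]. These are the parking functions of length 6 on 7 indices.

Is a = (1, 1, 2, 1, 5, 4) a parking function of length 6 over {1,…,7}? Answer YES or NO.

Sorted: b = (1, 1, 1, 2, 4, 5).
  b_1=1 ≤ 2
  b_2=1 ≤ 3
  b_3=1 ≤ 4
  b_4=2 ≤ 5
  b_5=4 ≤ 6
  b_6=5 ≤ 7
All bounds hold ⇒ YES

YES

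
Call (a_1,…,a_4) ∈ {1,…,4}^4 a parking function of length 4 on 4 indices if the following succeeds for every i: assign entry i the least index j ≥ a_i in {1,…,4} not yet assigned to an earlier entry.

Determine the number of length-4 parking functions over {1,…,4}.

125

|PF(4,4)| = (4−4+1)·(4+1)^(4−1) = 1·125 = 125 (Pollak)
E.g. (1,2,4,3) → sorted (1,2,3,4): b_i ≤ i ∀i, a PF.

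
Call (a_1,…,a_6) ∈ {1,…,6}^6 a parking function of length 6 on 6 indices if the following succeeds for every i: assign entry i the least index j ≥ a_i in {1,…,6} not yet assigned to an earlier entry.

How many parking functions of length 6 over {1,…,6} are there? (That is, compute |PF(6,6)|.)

#PF = (7−6)·7^(6−1) = 1×16807 = 16807 [KW]
Example (5,3,1,1,4,4) → sorted (1,1,3,4,4,5): b_i ≤ i ∀i, a PF.

16807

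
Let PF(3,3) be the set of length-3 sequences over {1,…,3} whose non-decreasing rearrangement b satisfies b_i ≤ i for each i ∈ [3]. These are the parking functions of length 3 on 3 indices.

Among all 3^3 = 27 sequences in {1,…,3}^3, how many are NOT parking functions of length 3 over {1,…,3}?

#PF = 1·4^2 = 1 · 16 = 16 [KW]
One tuple (3,3,1) → sorted (1,3,3): b_2=3>2, not a PF.
Total 27; non-PF = 27−16 = 11

11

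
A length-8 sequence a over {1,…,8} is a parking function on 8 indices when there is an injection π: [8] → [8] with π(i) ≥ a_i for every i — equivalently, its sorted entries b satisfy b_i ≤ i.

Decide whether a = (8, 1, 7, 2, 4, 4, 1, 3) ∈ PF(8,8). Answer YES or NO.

YES

Sorted: b = (1, 1, 2, 3, 4, 4, 7, 8).
  b_1=1 ≤ 1
  b_2=1 ≤ 2
  b_3=2 ≤ 3
  b_4=3 ≤ 4
  b_5=4 ≤ 5
  b_6=4 ≤ 6
  b_7=7 ≤ 7
  b_8=8 ≤ 8
All bounds hold ⇒ YES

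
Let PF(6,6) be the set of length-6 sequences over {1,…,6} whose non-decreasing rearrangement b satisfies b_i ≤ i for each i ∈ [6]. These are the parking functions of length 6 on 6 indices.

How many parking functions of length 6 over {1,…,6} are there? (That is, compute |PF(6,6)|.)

16807

|PF(6,6)| = (6+1−6)·(6+1)^{6−1} = 1×16807 = 16807 [KW]
E.g. (2,1,6,1,4,3) → sorted (1,1,2,3,4,6): b_i ≤ i ∀i, a PF.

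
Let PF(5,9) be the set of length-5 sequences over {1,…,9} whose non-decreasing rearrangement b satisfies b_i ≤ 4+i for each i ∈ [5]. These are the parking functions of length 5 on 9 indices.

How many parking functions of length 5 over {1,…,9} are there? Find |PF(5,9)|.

Count = 5·10^4 = 5×10000 = 50000
E.g. (7,1,4,2,3) → sorted (1,2,3,4,7): b_i ≤ 4+i ∀i, a PF.

50000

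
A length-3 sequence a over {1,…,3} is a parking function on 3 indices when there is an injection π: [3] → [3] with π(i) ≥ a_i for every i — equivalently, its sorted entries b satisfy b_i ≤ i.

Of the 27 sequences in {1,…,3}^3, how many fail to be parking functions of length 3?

11

|PF| = (4−3)·4^(3−1) = 1·16 = 16 (Konheim–Weiss)
One tuple (2,3,2) → sorted (2,2,3): b_1=2>1, not a PF.
So 27 − 16 = 11 fail.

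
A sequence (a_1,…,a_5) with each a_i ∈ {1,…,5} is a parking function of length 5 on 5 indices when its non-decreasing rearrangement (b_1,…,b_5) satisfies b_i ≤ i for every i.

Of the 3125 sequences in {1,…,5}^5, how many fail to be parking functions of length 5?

#PF = (6−5)·6^(5−1) = 1 · 1296 = 1296
One tuple (5,2,1,5,1) → sorted (1,1,2,5,5): b_4=5>4, not a PF.
So 3125 − 1296 = 1829 fail.

1829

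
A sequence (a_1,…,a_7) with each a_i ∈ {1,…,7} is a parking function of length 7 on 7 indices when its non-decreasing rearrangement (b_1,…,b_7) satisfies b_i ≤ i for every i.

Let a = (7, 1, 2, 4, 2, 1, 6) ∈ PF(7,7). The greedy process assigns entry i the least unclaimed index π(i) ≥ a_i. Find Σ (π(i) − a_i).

Σπ = 28 ({1..7} each once); Σa = 7+1+2+4+2+1+6 = 23; disp = 28−23 = 5.

5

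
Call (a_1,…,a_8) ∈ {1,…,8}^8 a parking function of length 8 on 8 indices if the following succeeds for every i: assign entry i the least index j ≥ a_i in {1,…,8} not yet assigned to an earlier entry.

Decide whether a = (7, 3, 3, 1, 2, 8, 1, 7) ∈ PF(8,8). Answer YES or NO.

Rearranged: b = (1, 1, 2, 3, 3, 7, 7, 8).
  b_1=1 ≤ 1
  b_2=1 ≤ 2
  b_3=2 ≤ 3
  b_4=3 ≤ 4
  b_5=3 ≤ 5
  b_6=7 > 6
  fails at i=6 ⇒ NO

NO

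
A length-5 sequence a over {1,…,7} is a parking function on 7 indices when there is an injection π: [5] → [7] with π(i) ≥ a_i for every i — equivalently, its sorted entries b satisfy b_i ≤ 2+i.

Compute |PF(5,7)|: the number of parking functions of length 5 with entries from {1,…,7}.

#PF = (7−5+1)·(7+1)^(5−1) = 3×4096 = 12288 (Konheim–Weiss)
One tuple (6,4,1,7,2) → sorted (1,2,4,6,7): b_i ≤ 2+i ∀i, a PF.

12288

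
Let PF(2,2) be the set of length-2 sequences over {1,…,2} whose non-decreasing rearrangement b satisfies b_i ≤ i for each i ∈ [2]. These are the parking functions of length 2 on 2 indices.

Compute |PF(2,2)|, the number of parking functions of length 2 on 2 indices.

3

|PF| = 1·3^1 = 1 · 3 = 3
One tuple (2,1) → sorted (1,2): b_i ≤ i ∀i, a PF.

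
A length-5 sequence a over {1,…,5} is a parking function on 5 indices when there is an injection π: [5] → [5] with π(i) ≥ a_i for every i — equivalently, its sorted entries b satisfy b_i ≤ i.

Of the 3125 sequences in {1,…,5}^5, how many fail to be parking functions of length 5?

1829

Count = 1·6^4 = 1 · 1296 = 1296 [KW]
Check (2,5,3,3,5) → sorted (2,3,3,5,5): b_1=2>1, not a PF.
Total 3125; non-PF = 3125−1296 = 1829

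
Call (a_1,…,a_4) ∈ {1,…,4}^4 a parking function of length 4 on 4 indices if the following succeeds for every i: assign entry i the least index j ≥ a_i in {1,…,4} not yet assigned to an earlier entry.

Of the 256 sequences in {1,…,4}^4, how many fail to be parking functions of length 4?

131

|PF(4,4)| = 1·5^3 = 1×125 = 125 (Konheim–Weiss)
One tuple (4,3,4,3) → sorted (3,3,4,4): b_1=3>1, not a PF.
4^4 − 125 = 256 − 125 = 131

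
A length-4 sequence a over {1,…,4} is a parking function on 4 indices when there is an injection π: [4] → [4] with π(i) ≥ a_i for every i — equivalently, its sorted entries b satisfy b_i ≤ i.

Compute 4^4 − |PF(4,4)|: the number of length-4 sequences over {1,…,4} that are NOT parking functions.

|PF(4,4)| = (5−4)·5^(4−1) = 1×125 = 125 (Pollak)
E.g. (4,4,4,3) → sorted (3,4,4,4): b_1=3>1, not a PF.
4^4 − 125 = 256 − 125 = 131

131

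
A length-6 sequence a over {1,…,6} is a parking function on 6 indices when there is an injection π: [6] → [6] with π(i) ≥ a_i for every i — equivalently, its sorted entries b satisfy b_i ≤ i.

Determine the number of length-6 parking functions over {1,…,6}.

16807

Count = (6−6+1)·(6+1)^(6−1) = 1×16807 = 16807 (Pollak)
One tuple (1,3,3,2,5,4) → sorted (1,2,3,3,4,5): b_i ≤ i ∀i, a PF.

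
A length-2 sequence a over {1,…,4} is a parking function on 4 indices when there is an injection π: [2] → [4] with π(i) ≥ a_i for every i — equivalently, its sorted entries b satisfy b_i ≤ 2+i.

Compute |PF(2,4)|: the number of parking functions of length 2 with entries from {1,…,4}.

|PF| = (4+1−2)·(4+1)^{2−1} = 3×5 = 15 (Konheim–Weiss)
Check (1,1) → sorted (1,1): b_i ≤ 2+i ∀i, a PF.

15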